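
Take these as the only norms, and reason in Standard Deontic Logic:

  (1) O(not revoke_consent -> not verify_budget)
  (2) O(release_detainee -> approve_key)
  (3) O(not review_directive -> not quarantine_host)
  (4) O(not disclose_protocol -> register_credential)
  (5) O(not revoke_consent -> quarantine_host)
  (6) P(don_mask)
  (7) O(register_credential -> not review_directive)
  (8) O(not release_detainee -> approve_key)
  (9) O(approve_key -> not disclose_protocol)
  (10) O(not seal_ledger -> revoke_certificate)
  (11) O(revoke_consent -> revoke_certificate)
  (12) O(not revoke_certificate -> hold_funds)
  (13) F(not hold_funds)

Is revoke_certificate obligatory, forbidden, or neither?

Obligatory

Premises 8 and 2 are O(not release_detainee -> approve_key) and O(release_detainee -> approve_key); every ideal world satisfies not release_detainee or release_detainee, so in either case approve_key holds — hence O(approve_key).
Premise 9 is O(approve_key -> not disclose_protocol); since O(approve_key), deontic closure gives O(not disclose_protocol).
Premise 4 is O(not disclose_protocol -> register_credential); since O(not disclose_protocol), deontic closure gives O(register_credential).
Premise 7 is O(register_credential -> not review_directive); since O(register_credential), deontic closure gives O(not review_directive).
Premise 3 is O(not review_directive -> not quarantine_host); since O(not review_directive), deontic closure gives O(not quarantine_host).
Premise 5 is O(not revoke_consent -> quarantine_host); contrapositively O(not quarantine_host -> revoke_consent). Since O(not quarantine_host) holds, K gives O(revoke_consent).
Premise 11 is O(revoke_consent -> revoke_certificate); since O(revoke_consent), deontic closure gives O(revoke_certificate).
Premises 1, 6, 10, 12, 13 do not contribute to this derivation.
Hence revoke_certificate is obligatory.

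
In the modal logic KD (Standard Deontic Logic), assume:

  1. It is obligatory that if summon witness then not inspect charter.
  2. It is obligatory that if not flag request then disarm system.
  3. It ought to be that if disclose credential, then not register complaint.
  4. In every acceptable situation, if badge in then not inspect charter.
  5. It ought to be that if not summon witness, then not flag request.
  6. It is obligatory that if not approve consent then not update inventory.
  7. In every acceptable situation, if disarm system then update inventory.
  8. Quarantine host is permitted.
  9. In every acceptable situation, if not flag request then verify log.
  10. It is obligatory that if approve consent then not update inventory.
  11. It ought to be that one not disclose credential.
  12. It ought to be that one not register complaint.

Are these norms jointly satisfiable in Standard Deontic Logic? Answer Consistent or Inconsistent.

Consistent

Premise 3 is O(disclose_credential → ¬register_complaint); even if O(¬register_complaint) held, inferring O(disclose_credential) would be affirming the consequent — invalid.
So O(disclose_credential) is not derivable, and the apparent clash with O(¬disclose_credential) does not arise.
A world satisfying every obligation exists (e.g. approve_consent=false, badge_in=false, disarm_system=false, disclose_credential=false, flag_request=true, inspect_charter=false, quarantine_host=false, register_complaint=false, summon_witness=true, update_inventory=false, verify_log=false); no atom is both obligatory and forbidden, so the set is consistent.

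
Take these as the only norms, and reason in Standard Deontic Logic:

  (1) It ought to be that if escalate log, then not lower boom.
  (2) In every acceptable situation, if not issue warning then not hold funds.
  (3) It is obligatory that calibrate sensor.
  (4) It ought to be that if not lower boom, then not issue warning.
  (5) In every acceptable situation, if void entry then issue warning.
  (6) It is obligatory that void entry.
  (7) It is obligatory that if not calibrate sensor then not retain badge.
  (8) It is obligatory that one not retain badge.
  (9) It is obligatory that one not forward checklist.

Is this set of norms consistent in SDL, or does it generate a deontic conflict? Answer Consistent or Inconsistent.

Consistent

Premise 7 is O(¬calibrate_sensor → ¬retain_badge); even if O(¬retain_badge) held, inferring O(¬calibrate_sensor) would be affirming the consequent — invalid.
So O(¬calibrate_sensor) is not derivable, and the apparent clash with O(calibrate_sensor) does not arise.
A world satisfying every obligation exists (e.g. calibrate_sensor=true, escalate_log=false, forward_checklist=false, hold_funds=false, issue_warning=true, lower_boom=true, retain_badge=false, void_entry=true); no atom is both obligatory and forbidden, so the set is consistent.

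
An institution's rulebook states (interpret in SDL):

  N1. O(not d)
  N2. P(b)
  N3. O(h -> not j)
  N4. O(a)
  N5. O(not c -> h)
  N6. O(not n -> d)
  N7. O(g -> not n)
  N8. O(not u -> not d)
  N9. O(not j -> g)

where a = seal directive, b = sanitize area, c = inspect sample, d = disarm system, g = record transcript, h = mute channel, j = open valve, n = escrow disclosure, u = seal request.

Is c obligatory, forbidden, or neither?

Obligatory

Premise 1 states O(not d) outright.
The contrapositive of premise 6 (O(not n -> d)) is O(not d -> n), and O(not d) is already established, so O(n).
Premise 7 is O(g -> not n); contrapositively O(n -> not g). Since O(n) holds, K gives O(not g).
The contrapositive of premise 9 (O(not j -> g)) is O(not g -> j), and O(not g) is already established, so O(j).
Premise 3, O(h -> not j), contraposes to O(j -> not h); with O(j) we get O(not h).
Premise 5, O(not c -> h), contraposes to O(not h -> c); with O(not h) we get O(c).
Premises 2, 4, 8 do not contribute to this derivation.
Hence c is obligatory.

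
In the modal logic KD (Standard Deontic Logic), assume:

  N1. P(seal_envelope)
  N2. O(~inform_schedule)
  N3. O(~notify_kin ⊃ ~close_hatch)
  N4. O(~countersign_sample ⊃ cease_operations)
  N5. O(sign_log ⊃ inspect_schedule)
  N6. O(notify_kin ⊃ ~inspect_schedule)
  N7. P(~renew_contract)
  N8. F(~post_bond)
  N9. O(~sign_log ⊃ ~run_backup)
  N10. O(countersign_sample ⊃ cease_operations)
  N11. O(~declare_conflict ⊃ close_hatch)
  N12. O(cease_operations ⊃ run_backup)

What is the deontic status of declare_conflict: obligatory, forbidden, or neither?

Obligatory

Premises 4 and 10 are O(~countersign_sample ⊃ cease_operations) and O(countersign_sample ⊃ cease_operations); every ideal world satisfies ~countersign_sample or countersign_sample, so in either case cease_operations holds — hence O(cease_operations).
Premise 12 is O(cease_operations ⊃ run_backup); since O(cease_operations), deontic closure gives O(run_backup).
Premise 9, O(~sign_log ⊃ ~run_backup), contraposes to O(run_backup ⊃ sign_log); with O(run_backup) we get O(sign_log).
From O(sign_log) and premise 5, O(sign_log ⊃ inspect_schedule), we obtain O(inspect_schedule).
Premise 6, O(notify_kin ⊃ ~inspect_schedule), contraposes to O(inspect_schedule ⊃ ~notify_kin); with O(inspect_schedule) we get O(~notify_kin).
Premise 3 is O(~notify_kin ⊃ ~close_hatch); since O(~notify_kin), deontic closure gives O(~close_hatch).
Premise 11, O(~declare_conflict ⊃ close_hatch), contraposes to O(~close_hatch ⊃ declare_conflict); with O(~close_hatch) we get O(declare_conflict).
Premises 1, 2, 7, 8 do not contribute to this derivation.
Hence declare_conflict is obligatory.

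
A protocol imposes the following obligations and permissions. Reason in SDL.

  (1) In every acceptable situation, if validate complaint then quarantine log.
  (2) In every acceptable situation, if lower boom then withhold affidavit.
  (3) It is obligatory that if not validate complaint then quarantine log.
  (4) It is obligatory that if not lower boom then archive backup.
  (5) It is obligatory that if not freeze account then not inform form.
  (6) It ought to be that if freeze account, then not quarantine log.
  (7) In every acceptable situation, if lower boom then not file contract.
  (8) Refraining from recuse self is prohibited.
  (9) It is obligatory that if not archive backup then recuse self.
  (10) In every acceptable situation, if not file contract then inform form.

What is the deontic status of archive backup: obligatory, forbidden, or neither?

Obligatory

Premises 3 and 1 cover both cases: O(¬validate_complaint → quarantine_log) and O(validate_complaint → quarantine_log). Since ¬validate_complaint ∨ validate_complaint is a tautology, O(quarantine_log) follows.
The contrapositive of premise 6 (O(freeze_account → ¬quarantine_log)) is O(quarantine_log → ¬freeze_account), and O(quarantine_log) is already established, so O(¬freeze_account).
From O(¬freeze_account) and premise 5, O(¬freeze_account → ¬inform_form), we obtain O(¬inform_form).
Premise 10 is O(¬file_contract → inform_form); contrapositively O(¬inform_form → file_contract). Since O(¬inform_form) holds, K gives O(file_contract).
Premise 7, O(lower_boom → ¬file_contract), contraposes to O(file_contract → ¬lower_boom); with O(file_contract) we get O(¬lower_boom).
Applying K to premise 4 (O(¬lower_boom → archive_backup)) and O(¬lower_boom) yields O(archive_backup).
Premises 2, 8, 9 do not contribute to this derivation.
Hence archive_backup is obligatory.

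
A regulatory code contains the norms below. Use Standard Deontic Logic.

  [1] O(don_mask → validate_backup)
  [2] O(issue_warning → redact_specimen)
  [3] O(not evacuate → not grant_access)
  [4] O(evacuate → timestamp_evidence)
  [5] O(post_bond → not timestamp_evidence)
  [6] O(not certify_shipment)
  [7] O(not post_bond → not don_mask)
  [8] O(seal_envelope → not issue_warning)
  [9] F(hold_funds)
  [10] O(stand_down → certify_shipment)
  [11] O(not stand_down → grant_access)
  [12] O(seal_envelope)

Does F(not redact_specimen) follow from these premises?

No

Premise 2 is O(issue_warning → redact_specimen), but O(issue_warning) is not derivable from the premises, so it does not yield O(redact_specimen).
No other premise forces O(redact_specimen). An ideal world satisfying every premise can still have not redact_specimen true, so F(not redact_specimen) is not derivable.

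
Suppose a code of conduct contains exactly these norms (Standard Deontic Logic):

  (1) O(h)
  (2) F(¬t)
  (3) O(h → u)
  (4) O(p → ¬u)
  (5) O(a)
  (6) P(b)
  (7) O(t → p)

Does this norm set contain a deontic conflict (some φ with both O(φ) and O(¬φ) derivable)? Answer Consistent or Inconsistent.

Inconsistent

From premise 1 we have O(h).
Applying K to premise 3 (O(h → u)) and O(h) yields O(u).
Premise 4 is O(p → ¬u); contrapositively O(u → ¬p). Since O(u) holds, K gives O(¬p).
Premise 7 is O(t → p); contrapositively O(¬p → ¬t). Since O(¬p) holds, K gives O(¬t).
However, F(¬t) at premise 2 amounts to O(t).
We now have both O(¬t) and O(t) — t is simultaneously obligatory and forbidden, violating the D-axiom.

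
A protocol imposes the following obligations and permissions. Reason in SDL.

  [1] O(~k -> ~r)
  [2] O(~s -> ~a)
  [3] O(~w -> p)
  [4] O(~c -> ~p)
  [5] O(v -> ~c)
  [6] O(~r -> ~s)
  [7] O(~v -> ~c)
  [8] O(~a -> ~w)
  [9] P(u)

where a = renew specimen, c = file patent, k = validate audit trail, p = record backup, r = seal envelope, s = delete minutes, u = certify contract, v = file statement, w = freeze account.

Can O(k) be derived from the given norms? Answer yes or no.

Yes

Premises 5 and 7 are O(v -> ~c) and O(~v -> ~c); every ideal world satisfies v or ~v, so in either case ~c holds — hence O(~c).
Premise 4 is O(~c -> ~p); since O(~c), deontic closure gives O(~p).
The contrapositive of premise 3 (O(~w -> p)) is O(~p -> w), and O(~p) is already established, so O(w).
Premise 8 is O(~a -> ~w); contrapositively O(w -> a). Since O(w) holds, K gives O(a).
Premise 2 is O(~s -> ~a); contrapositively O(a -> s). Since O(a) holds, K gives O(s).
Premise 6, O(~r -> ~s), contraposes to O(s -> r); with O(s) we get O(r).
Premise 1 is O(~k -> ~r); contrapositively O(r -> k). Since O(r) holds, K gives O(k).
Premise 9 does not contribute to this derivation.
So O(k) follows.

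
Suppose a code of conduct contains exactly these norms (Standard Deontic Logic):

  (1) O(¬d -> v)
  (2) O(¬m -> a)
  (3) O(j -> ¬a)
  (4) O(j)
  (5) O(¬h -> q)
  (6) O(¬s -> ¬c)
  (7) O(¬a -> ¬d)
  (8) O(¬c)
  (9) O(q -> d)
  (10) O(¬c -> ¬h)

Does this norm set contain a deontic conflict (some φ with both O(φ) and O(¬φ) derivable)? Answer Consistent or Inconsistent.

Inconsistent

From premise 8 we have O(¬c).
With premise 10, O(¬c -> ¬h), the K-axiom yields O(¬h).
Premise 5 is O(¬h -> q); since O(¬h), deontic closure gives O(q).
Premise 9 is O(q -> d); since O(q), deontic closure gives O(d).
Premise 7, O(¬a -> ¬d), contraposes to O(d -> a); with O(d) we get O(a).
The contrapositive of premise 3 (O(j -> ¬a)) is O(a -> ¬j), and O(a) is already established, so O(¬j).
Yet premise 4 states O(j).
We now have both O(¬j) and O(j) — j is simultaneously obligatory and forbidden, violating the D-axiom.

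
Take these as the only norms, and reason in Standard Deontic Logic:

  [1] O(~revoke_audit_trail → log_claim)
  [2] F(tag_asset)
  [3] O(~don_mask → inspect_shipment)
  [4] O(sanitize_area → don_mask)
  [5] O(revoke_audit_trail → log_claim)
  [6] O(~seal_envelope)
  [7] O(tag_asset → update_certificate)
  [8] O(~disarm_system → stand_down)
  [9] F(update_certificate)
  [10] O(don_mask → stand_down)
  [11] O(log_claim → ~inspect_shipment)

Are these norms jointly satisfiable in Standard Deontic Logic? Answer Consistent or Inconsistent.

Consistent

Premise 7 is O(tag_asset → update_certificate), but O(tag_asset) is not derivable from the premises, so it does not yield O(update_certificate).
So O(update_certificate) is not derivable, and the apparent clash with O(~update_certificate) does not arise.
A world satisfying every obligation exists (e.g. disarm_system=false, don_mask=true, inspect_shipment=false, log_claim=true, revoke_audit_trail=false, sanitize_area=false, seal_envelope=false, stand_down=true, tag_asset=false, update_certificate=false); no atom is both obligatory and forbidden, so the set is consistent.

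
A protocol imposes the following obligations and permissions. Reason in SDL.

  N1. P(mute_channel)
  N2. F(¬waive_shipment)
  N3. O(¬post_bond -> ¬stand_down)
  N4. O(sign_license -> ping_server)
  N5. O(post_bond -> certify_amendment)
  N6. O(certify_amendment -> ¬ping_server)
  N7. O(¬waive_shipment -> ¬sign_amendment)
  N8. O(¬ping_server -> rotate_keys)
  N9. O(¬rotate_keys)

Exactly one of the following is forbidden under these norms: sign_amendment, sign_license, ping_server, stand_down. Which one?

Premise 9 states O(¬rotate_keys) outright.
Premise 8 is O(¬ping_server -> rotate_keys); contrapositively O(¬rotate_keys -> ping_server). Since O(¬rotate_keys) holds, K gives O(ping_server).
The contrapositive of premise 6 (O(certify_amendment -> ¬ping_server)) is O(ping_server -> ¬certify_amendment), and O(ping_server) is already established, so O(¬certify_amendment).
The contrapositive of premise 5 (O(post_bond -> certify_amendment)) is O(¬certify_amendment -> ¬post_bond), and O(¬certify_amendment) is already established, so O(¬post_bond).
With premise 3, O(¬post_bond -> ¬stand_down), the K-axiom yields O(¬stand_down).
So O(¬stand_down) holds, i.e. stand_down is forbidden. None of the other listed options is forbidden under the premises.

stand_down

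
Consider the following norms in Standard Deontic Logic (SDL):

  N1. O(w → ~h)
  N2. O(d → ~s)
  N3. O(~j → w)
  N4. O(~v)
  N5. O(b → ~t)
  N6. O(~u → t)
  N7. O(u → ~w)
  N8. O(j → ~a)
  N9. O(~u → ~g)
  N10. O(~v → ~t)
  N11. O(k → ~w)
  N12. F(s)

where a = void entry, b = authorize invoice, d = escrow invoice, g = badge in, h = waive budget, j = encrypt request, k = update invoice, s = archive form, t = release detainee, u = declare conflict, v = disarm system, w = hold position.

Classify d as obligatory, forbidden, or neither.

Premise 2 is O(d → ~s); even if O(~s) held, inferring O(d) would be affirming the consequent — invalid.
No premise or chain of K-axiom applications forces O(d), and none forces O(~d). So d is neither obligatory nor forbidden under these norms.

Neither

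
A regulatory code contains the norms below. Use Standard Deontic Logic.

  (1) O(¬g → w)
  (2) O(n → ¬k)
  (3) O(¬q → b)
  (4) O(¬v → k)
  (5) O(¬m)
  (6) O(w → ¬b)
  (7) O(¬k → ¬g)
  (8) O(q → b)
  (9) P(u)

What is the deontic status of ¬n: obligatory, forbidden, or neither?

Obligatory

By case analysis on ¬q: premise 3 gives O(¬q → b) and premise 8 gives O(q → b), so O(b) either way.
The contrapositive of premise 6 (O(w → ¬b)) is O(b → ¬w), and O(b) is already established, so O(¬w).
Premise 1, O(¬g → w), contraposes to O(¬w → g); with O(¬w) we get O(g).
Premise 7 is O(¬k → ¬g); contrapositively O(g → k). Since O(g) holds, K gives O(k).
The contrapositive of premise 2 (O(n → ¬k)) is O(k → ¬n), and O(k) is already established, so O(¬n).
Premises 4, 5, 9 do not contribute to this derivation.
Hence ¬n is obligatory.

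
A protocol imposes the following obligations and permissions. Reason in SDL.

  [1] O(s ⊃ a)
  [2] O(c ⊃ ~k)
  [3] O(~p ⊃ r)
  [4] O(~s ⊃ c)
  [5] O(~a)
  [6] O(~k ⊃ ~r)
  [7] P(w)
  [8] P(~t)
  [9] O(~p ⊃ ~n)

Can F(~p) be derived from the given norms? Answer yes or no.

Yes

From premise 5 we have O(~a).
Premise 1 is O(s ⊃ a); contrapositively O(~a ⊃ ~s). Since O(~a) holds, K gives O(~s).
Applying K to premise 4 (O(~s ⊃ c)) and O(~s) yields O(c).
Premise 2 is O(c ⊃ ~k); since O(c), deontic closure gives O(~k).
Premise 6 is O(~k ⊃ ~r); since O(~k), deontic closure gives O(~r).
The contrapositive of premise 3 (O(~p ⊃ r)) is O(~r ⊃ p), and O(~r) is already established, so O(p).
Premises 7, 8, 9 do not contribute to this derivation.
So O(p) holds, i.e. F(~p). The claim follows.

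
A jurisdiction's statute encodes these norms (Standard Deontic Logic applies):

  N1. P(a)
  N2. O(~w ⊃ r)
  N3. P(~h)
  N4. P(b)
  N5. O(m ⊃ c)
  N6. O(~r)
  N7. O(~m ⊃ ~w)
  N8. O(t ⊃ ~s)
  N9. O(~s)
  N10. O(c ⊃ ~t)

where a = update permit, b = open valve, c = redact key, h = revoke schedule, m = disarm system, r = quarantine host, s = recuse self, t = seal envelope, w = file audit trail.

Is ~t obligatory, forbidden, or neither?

From premise 6 we have O(~r).
The contrapositive of premise 2 (O(~w ⊃ r)) is O(~r ⊃ w), and O(~r) is already established, so O(w).
The contrapositive of premise 7 (O(~m ⊃ ~w)) is O(w ⊃ m), and O(w) is already established, so O(m).
With premise 5, O(m ⊃ c), the K-axiom yields O(c).
With premise 10, O(c ⊃ ~t), the K-axiom yields O(~t).
Premises 1, 3, 4, 8, 9 do not contribute to this derivation.
Hence ~t is obligatory.

Obligatory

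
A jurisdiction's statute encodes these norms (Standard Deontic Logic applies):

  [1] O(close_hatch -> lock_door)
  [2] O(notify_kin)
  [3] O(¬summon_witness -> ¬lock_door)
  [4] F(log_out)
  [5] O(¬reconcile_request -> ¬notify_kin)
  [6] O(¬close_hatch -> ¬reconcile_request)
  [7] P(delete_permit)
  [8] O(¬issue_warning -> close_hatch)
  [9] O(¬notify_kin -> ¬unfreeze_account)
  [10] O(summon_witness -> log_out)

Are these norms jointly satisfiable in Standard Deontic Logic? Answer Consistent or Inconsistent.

Inconsistent

Premise 2 states O(notify_kin) outright.
The contrapositive of premise 5 (O(¬reconcile_request -> ¬notify_kin)) is O(notify_kin -> reconcile_request), and O(notify_kin) is already established, so O(reconcile_request).
The contrapositive of premise 6 (O(¬close_hatch -> ¬reconcile_request)) is O(reconcile_request -> close_hatch), and O(reconcile_request) is already established, so O(close_hatch).
Premise 1 is O(close_hatch -> lock_door); since O(close_hatch), deontic closure gives O(lock_door).
Premise 3, O(¬summon_witness -> ¬lock_door), contraposes to O(lock_door -> summon_witness); with O(lock_door) we get O(summon_witness).
Premise 10 is O(summon_witness -> log_out); since O(summon_witness), deontic closure gives O(log_out).
Yet premise 4 is F(log_out), i.e. O(¬log_out).
We now have both O(log_out) and O(¬log_out) — log_out is simultaneously obligatory and forbidden, violating the D-axiom.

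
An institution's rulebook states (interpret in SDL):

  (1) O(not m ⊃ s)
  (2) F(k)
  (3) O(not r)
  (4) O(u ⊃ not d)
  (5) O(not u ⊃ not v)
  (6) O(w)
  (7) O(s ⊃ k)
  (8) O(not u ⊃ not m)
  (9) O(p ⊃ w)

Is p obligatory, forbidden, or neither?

Premise 9 is O(p ⊃ w); even if O(w) held, inferring O(p) would be affirming the consequent — invalid.
No premise or chain of K-axiom applications forces O(p), and none forces O(not p). So p is neither obligatory nor forbidden under these norms.

Neither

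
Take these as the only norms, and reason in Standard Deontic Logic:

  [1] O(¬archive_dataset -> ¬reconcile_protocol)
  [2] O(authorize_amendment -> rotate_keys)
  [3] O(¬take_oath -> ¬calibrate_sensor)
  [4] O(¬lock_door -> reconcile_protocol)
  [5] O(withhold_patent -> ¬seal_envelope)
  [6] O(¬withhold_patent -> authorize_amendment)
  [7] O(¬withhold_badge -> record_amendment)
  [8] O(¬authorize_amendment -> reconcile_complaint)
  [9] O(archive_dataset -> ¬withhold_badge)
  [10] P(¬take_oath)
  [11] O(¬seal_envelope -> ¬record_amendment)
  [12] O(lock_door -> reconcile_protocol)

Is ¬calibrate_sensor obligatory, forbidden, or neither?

Neither

Premise 3 is O(¬take_oath -> ¬calibrate_sensor), but O(¬take_oath) is not derivable from the premises (the permission P(¬take_oath) asserts only ¬O(take_oath), not O(¬take_oath)), so it does not yield O(¬calibrate_sensor).
No premise or chain of K-axiom applications forces O(¬calibrate_sensor), and none forces O(calibrate_sensor). So ¬calibrate_sensor is neither obligatory nor forbidden under these norms.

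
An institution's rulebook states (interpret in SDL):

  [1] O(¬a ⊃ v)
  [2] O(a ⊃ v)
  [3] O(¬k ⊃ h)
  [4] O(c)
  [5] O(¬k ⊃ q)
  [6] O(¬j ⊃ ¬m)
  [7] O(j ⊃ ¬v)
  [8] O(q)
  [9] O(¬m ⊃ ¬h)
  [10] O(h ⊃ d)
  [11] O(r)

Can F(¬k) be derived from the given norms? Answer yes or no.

Yes

By case analysis on a: premise 2 gives O(a ⊃ v) and premise 1 gives O(¬a ⊃ v), so O(v) either way.
The contrapositive of premise 7 (O(j ⊃ ¬v)) is O(v ⊃ ¬j), and O(v) is already established, so O(¬j).
With premise 6, O(¬j ⊃ ¬m), the K-axiom yields O(¬m).
Applying K to premise 9 (O(¬m ⊃ ¬h)) and O(¬m) yields O(¬h).
The contrapositive of premise 3 (O(¬k ⊃ h)) is O(¬h ⊃ k), and O(¬h) is already established, so O(k).
Premises 4, 5, 8, 10, 11 do not contribute to this derivation.
So O(k) holds, i.e. F(¬k). The claim follows.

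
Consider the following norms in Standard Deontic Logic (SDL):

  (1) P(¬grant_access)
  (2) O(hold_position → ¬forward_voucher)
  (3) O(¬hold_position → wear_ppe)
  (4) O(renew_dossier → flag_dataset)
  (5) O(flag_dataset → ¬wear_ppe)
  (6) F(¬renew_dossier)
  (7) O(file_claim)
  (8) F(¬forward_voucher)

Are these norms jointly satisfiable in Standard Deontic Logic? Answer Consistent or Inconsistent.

F(¬renew_dossier) at premise 6 means O(renew_dossier).
With premise 4, O(renew_dossier → flag_dataset), the K-axiom yields O(flag_dataset).
With premise 5, O(flag_dataset → ¬wear_ppe), the K-axiom yields O(¬wear_ppe).
Premise 3, O(¬hold_position → wear_ppe), contraposes to O(¬wear_ppe → hold_position); with O(¬wear_ppe) we get O(hold_position).
With premise 2, O(hold_position → ¬forward_voucher), the K-axiom yields O(¬forward_voucher).
However, F(¬forward_voucher) at premise 8 amounts to O(forward_voucher).
We now have both O(¬forward_voucher) and O(forward_voucher) — forward_voucher is simultaneously obligatory and forbidden, violating the D-axiom.

Inconsistent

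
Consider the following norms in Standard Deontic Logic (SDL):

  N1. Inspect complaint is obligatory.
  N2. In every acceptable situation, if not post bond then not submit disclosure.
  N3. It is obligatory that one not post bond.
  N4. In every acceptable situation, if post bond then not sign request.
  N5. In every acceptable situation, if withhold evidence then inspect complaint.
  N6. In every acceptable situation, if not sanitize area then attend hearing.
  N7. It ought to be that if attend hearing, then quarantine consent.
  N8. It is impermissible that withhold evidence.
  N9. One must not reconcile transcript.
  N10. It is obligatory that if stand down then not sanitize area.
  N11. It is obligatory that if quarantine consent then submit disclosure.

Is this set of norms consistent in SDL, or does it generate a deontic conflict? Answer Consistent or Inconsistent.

Consistent

Premise 5 is O(withhold_evidence → inspect_complaint); even if O(inspect_complaint) held, inferring O(withhold_evidence) would be affirming the consequent — invalid.
So O(withhold_evidence) is not derivable, and the apparent clash with O(¬withhold_evidence) does not arise.
A world satisfying every obligation exists (e.g. attend_hearing=false, inspect_complaint=true, post_bond=false, quarantine_consent=false, reconcile_transcript=false, sanitize_area=true, sign_request=false, stand_down=false, submit_disclosure=false, withhold_evidence=false); no atom is both obligatory and forbidden, so the set is consistent.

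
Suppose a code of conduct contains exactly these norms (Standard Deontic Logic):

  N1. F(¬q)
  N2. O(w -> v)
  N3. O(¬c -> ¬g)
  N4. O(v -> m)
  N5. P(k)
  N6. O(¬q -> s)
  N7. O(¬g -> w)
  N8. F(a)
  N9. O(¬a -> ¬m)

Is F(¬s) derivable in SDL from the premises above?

Premise 6 is O(¬q -> s), but O(¬q) is not derivable from the premises, so it does not yield O(s).
No other premise forces O(s). An ideal world satisfying every premise can still have ¬s true, so F(¬s) is not derivable.

No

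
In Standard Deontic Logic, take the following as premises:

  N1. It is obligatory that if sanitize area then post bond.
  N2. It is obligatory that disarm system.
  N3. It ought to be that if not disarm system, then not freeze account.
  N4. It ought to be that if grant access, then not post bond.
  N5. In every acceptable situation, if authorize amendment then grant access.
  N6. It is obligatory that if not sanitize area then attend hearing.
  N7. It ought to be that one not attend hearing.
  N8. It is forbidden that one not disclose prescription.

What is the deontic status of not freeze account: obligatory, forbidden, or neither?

Neither

Premise 3 is O(¬disarm_system → ¬freeze_account), but O(¬disarm_system) is not derivable from the premises, so it does not yield O(¬freeze_account).
No premise or chain of K-axiom applications forces O(¬freeze_account), and none forces O(freeze_account). So ¬freeze_account is neither obligatory nor forbidden under these norms.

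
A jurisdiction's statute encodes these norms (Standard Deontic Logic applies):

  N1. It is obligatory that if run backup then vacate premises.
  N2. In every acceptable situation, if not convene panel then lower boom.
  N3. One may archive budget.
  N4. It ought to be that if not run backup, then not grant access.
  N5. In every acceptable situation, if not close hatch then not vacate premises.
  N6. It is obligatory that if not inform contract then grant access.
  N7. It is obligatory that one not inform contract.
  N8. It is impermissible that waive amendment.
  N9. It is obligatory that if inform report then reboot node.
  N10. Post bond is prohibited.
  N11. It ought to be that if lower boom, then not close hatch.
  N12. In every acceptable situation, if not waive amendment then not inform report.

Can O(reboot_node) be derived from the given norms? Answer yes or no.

Premise 9 is O(inform_report → reboot_node), but O(inform_report) is not derivable from the premises, so it does not yield O(reboot_node).
No other premise forces O(reboot_node). An ideal world satisfying every premise can still have reboot_node false, so O(reboot_node) is not derivable.

No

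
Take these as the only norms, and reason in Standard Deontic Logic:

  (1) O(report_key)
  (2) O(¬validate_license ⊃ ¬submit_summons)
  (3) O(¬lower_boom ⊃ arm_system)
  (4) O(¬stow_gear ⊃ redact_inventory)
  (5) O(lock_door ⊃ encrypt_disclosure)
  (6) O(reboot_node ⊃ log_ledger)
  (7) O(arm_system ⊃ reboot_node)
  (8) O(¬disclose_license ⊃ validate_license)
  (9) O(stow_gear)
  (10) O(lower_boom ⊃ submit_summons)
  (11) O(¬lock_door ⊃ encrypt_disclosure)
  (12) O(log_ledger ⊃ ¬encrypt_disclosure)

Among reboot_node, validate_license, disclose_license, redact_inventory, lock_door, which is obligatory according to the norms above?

Premises 5 and 11 are O(lock_door ⊃ encrypt_disclosure) and O(¬lock_door ⊃ encrypt_disclosure); every ideal world satisfies lock_door or ¬lock_door, so in either case encrypt_disclosure holds — hence O(encrypt_disclosure).
Premise 12 is O(log_ledger ⊃ ¬encrypt_disclosure); contrapositively O(encrypt_disclosure ⊃ ¬log_ledger). Since O(encrypt_disclosure) holds, K gives O(¬log_ledger).
Premise 6, O(reboot_node ⊃ log_ledger), contraposes to O(¬log_ledger ⊃ ¬reboot_node); with O(¬log_ledger) we get O(¬reboot_node).
The contrapositive of premise 7 (O(arm_system ⊃ reboot_node)) is O(¬reboot_node ⊃ ¬arm_system), and O(¬reboot_node) is already established, so O(¬arm_system).
Premise 3, O(¬lower_boom ⊃ arm_system), contraposes to O(¬arm_system ⊃ lower_boom); with O(¬arm_system) we get O(lower_boom).
Premise 10 is O(lower_boom ⊃ submit_summons); since O(lower_boom), deontic closure gives O(submit_summons).
Premise 2, O(¬validate_license ⊃ ¬submit_summons), contraposes to O(submit_summons ⊃ validate_license); with O(submit_summons) we get O(validate_license).
So O(validate_license) holds — validate_license is obligatory. None of the other listed options is made obligatory by any chain of premises.

validate_license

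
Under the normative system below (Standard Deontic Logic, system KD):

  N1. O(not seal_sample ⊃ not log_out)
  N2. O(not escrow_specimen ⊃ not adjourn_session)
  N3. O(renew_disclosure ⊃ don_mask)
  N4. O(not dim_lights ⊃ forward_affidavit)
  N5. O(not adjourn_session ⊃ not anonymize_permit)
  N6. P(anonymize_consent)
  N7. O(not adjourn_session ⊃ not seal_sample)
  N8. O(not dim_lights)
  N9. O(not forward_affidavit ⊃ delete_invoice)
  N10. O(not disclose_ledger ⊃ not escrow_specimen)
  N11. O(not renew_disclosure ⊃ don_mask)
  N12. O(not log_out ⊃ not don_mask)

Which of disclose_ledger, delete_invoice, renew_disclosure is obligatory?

By case analysis on not renew_disclosure: premise 11 gives O(not renew_disclosure ⊃ don_mask) and premise 3 gives O(renew_disclosure ⊃ don_mask), so O(don_mask) either way.
The contrapositive of premise 12 (O(not log_out ⊃ not don_mask)) is O(don_mask ⊃ log_out), and O(don_mask) is already established, so O(log_out).
The contrapositive of premise 1 (O(not seal_sample ⊃ not log_out)) is O(log_out ⊃ seal_sample), and O(log_out) is already established, so O(seal_sample).
Premise 7, O(not adjourn_session ⊃ not seal_sample), contraposes to O(seal_sample ⊃ adjourn_session); with O(seal_sample) we get O(adjourn_session).
Premise 2 is O(not escrow_specimen ⊃ not adjourn_session); contrapositively O(adjourn_session ⊃ escrow_specimen). Since O(adjourn_session) holds, K gives O(escrow_specimen).
Premise 10 is O(not disclose_ledger ⊃ not escrow_specimen); contrapositively O(escrow_specimen ⊃ disclose_ledger). Since O(escrow_specimen) holds, K gives O(disclose_ledger).
So O(disclose_ledger) holds — disclose_ledger is obligatory. None of the other listed options is made obligatory by any chain of premises.

disclose_ledger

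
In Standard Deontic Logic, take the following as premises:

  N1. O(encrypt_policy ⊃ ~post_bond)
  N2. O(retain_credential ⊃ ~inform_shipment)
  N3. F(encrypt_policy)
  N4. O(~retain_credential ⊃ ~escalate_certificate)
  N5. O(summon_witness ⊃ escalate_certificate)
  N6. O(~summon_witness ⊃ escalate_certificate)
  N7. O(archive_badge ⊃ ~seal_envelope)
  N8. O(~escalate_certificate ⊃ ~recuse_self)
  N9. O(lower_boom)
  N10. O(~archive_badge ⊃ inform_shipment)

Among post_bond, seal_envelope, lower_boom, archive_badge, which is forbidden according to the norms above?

By case analysis on ~summon_witness: premise 6 gives O(~summon_witness ⊃ escalate_certificate) and premise 5 gives O(summon_witness ⊃ escalate_certificate), so O(escalate_certificate) either way.
The contrapositive of premise 4 (O(~retain_credential ⊃ ~escalate_certificate)) is O(escalate_certificate ⊃ retain_credential), and O(escalate_certificate) is already established, so O(retain_credential).
Applying K to premise 2 (O(retain_credential ⊃ ~inform_shipment)) and O(retain_credential) yields O(~inform_shipment).
Premise 10 is O(~archive_badge ⊃ inform_shipment); contrapositively O(~inform_shipment ⊃ archive_badge). Since O(~inform_shipment) holds, K gives O(archive_badge).
Premise 7 is O(archive_badge ⊃ ~seal_envelope); since O(archive_badge), deontic closure gives O(~seal_envelope).
So O(~seal_envelope) holds, i.e. seal_envelope is forbidden. None of the other listed options is forbidden under the premises.

seal_envelope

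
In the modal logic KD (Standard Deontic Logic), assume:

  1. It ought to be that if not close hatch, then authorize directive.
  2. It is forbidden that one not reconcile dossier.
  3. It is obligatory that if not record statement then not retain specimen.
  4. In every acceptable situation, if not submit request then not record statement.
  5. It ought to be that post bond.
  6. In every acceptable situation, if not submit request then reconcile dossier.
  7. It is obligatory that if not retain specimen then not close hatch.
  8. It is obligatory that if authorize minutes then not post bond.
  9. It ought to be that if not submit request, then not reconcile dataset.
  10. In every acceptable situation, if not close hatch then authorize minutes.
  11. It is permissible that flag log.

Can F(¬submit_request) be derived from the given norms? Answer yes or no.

Yes

Premise 5 gives O(post_bond).
The contrapositive of premise 8 (O(authorize_minutes → ¬post_bond)) is O(post_bond → ¬authorize_minutes), and O(post_bond) is already established, so O(¬authorize_minutes).
Premise 10, O(¬close_hatch → authorize_minutes), contraposes to O(¬authorize_minutes → close_hatch); with O(¬authorize_minutes) we get O(close_hatch).
Premise 7 is O(¬retain_specimen → ¬close_hatch); contrapositively O(close_hatch → retain_specimen). Since O(close_hatch) holds, K gives O(retain_specimen).
The contrapositive of premise 3 (O(¬record_statement → ¬retain_specimen)) is O(retain_specimen → record_statement), and O(retain_specimen) is already established, so O(record_statement).
Premise 4, O(¬submit_request → ¬record_statement), contraposes to O(record_statement → submit_request); with O(record_statement) we get O(submit_request).
Premises 1, 2, 6, 9, 11 do not contribute to this derivation.
So O(submit_request) holds, i.e. F(¬submit_request). The claim follows.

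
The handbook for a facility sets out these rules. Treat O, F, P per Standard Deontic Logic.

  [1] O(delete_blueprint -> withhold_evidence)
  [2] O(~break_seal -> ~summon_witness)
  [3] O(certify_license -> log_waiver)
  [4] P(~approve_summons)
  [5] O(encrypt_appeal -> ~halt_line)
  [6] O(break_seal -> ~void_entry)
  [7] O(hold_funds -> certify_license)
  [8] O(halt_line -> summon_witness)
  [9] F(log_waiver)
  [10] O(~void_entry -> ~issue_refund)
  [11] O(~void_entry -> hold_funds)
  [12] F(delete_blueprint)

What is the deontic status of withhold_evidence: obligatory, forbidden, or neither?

Neither

Premise 1 is O(delete_blueprint -> withhold_evidence), but O(delete_blueprint) is not derivable from the premises, so it does not yield O(withhold_evidence).
No premise or chain of K-axiom applications forces O(withhold_evidence), and none forces O(~withhold_evidence). So withhold_evidence is neither obligatory nor forbidden under these norms.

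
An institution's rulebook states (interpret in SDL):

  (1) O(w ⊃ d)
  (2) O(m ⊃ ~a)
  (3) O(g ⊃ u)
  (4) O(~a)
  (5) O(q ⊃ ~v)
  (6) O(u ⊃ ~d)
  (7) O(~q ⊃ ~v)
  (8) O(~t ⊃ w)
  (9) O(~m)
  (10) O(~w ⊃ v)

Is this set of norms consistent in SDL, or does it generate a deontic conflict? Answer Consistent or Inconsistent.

Premise 2 is O(m ⊃ ~a); even if O(~a) held, inferring O(m) would be affirming the consequent — invalid.
So O(m) is not derivable, and the apparent clash with O(~m) does not arise.
A world satisfying every obligation exists (e.g. a=false, d=true, g=false, m=false, q=false, t=false, u=false, v=false, w=true); no atom is both obligatory and forbidden, so the set is consistent.

Consistent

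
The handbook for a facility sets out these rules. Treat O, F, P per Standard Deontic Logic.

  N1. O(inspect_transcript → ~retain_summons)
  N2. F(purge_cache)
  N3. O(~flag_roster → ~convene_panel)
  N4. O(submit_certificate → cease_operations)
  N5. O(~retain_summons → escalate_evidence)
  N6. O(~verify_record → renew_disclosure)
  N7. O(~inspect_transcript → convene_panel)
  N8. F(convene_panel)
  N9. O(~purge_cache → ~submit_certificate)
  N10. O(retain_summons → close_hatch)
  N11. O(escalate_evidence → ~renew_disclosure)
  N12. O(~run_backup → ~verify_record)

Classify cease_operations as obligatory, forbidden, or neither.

Premise 4 is O(submit_certificate → cease_operations), but O(submit_certificate) is not derivable from the premises, so it does not yield O(cease_operations).
No premise or chain of K-axiom applications forces O(cease_operations), and none forces O(~cease_operations). So cease_operations is neither obligatory nor forbidden under these norms.

Neither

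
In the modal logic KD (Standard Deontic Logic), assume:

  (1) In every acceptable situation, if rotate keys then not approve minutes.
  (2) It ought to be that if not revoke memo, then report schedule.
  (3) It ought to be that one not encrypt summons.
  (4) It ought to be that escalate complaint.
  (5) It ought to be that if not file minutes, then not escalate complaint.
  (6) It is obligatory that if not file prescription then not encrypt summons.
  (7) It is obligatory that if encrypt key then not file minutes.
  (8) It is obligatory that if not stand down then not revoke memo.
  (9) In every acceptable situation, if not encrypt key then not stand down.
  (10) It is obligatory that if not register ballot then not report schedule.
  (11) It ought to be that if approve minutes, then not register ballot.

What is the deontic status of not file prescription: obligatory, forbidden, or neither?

Neither

Premise 6 is O(¬file_prescription → ¬encrypt_summons); even if O(¬encrypt_summons) held, inferring O(¬file_prescription) would be affirming the consequent — invalid.
No premise or chain of K-axiom applications forces O(¬file_prescription), and none forces O(file_prescription). So ¬file_prescription is neither obligatory nor forbidden under these norms.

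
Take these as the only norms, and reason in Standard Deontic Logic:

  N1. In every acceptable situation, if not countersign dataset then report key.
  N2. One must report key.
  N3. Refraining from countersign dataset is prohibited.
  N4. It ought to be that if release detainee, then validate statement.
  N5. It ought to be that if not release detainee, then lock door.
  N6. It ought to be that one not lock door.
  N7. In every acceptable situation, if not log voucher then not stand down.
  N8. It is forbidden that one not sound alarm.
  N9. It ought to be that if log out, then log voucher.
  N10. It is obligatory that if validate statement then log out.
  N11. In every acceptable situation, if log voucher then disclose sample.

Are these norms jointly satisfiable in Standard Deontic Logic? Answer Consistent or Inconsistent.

Consistent

Premise 1 is O(¬countersign_dataset → report_key); even if O(report_key) held, inferring O(¬countersign_dataset) would be affirming the consequent — invalid.
So O(¬countersign_dataset) is not derivable, and the apparent clash with O(countersign_dataset) does not arise.
A world satisfying every obligation exists (e.g. countersign_dataset=true, disclose_sample=true, lock_door=false, log_out=true, log_voucher=true, release_detainee=true, report_key=true, sound_alarm=true, stand_down=false, validate_statement=true); no atom is both obligatory and forbidden, so the set is consistent.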